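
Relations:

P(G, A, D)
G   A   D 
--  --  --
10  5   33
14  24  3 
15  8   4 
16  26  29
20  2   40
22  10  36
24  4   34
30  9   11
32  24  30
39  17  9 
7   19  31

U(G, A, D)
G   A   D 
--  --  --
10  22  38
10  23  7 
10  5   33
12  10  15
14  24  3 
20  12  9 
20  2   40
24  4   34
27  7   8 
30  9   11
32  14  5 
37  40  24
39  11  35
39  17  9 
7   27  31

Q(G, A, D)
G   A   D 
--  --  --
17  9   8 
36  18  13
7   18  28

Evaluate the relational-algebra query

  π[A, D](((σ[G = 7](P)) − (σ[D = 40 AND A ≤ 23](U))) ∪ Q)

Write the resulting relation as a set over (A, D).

{(18, 13), (18, 28), (19, 31), (9, 8)}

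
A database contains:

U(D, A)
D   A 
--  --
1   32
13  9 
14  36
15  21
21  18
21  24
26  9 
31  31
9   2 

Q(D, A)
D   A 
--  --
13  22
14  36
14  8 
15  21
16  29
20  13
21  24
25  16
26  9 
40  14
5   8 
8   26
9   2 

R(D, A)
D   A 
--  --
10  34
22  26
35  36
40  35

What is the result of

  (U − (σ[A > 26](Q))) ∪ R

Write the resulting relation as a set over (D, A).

Apply σ_{A > 26}; surviving tuples: {(14, 36), (16, 29)}
Taking the difference: {(1, 32), (13, 9), (15, 21), (21, 18), (21, 24), (26, 9), (31, 31), (9, 2)}
Taking the union: {(1, 32), (10, 34), (13, 9), (15, 21), (21, 18), (21, 24), (22, 26), (26, 9), (31, 31), (35, 36), (40, 35), (9, 2)}

{(1, 32), (10, 34), (13, 9), (15, 21), (21, 18), (21, 24), (22, 26), (26, 9), (31, 31), (35, 36), (40, 35), (9, 2)}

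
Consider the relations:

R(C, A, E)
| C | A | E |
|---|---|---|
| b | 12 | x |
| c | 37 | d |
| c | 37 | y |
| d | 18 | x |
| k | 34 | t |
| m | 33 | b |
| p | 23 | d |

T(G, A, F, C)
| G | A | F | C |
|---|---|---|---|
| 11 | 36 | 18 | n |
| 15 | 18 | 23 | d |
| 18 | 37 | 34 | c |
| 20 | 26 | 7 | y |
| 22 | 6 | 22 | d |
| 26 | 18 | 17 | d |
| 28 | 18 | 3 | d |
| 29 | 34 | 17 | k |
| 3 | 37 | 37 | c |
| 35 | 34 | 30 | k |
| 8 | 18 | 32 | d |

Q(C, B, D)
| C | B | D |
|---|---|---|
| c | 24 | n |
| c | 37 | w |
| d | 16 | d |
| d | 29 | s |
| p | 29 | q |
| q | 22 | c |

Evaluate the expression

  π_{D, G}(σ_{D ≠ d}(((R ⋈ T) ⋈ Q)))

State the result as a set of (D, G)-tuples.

{(n, 18), (n, 3), (s, 15), (s, 26), (s, 28), (s, 8), (w, 18), (w, 3)}

R ⋈ T (natural join on C, A): {(c, 37, d, 18, 34), (c, 37, d, 3, 37), (c, 37, y, 18, 34), (c, 37, y, 3, 37), (d, 18, x, 15, 23), (d, 18, x, 26, 17), (d, 18, x, 28, 3), (d, 18, x, 8, 32), (k, 34, t, 29, 17), (k, 34, t, 35, 30)}
(R ⋈ T) ⋈ Q (natural join on C): {(c, 37, d, 18, 34, 24, n), (c, 37, d, 18, 34, 37, w), (c, 37, d, 3, 37, 24, n), (c, 37, d, 3, 37, 37, w), (c, 37, y, 18, 34, 24, n), (c, 37, y, 18, 34, 37, w), (c, 37, y, 3, 37, 24, n), (c, 37, y, 3, 37, 37, w), (d, 18, x, 15, 23, 16, d), (d, 18, x, 15, 23, 29, s), (d, 18, x, 26, 17, 16, d), (d, 18, x, 26, 17, 29, s), (d, 18, x, 28, 3, 16, d), (d, 18, x, 28, 3, 29, s), (d, 18, x, 8, 32, 16, d), (d, 18, x, 8, 32, 29, s)}
Apply σ_{D ≠ d}; surviving tuples: {(c, 37, d, 18, 34, 24, n), (c, 37, d, 18, 34, 37, w), (c, 37, d, 3, 37, 24, n), (c, 37, d, 3, 37, 37, w), (c, 37, y, 18, 34, 24, n), (c, 37, y, 18, 34, 37, w), (c, 37, y, 3, 37, 24, n), (c, 37, y, 3, 37, 37, w), (d, 18, x, 15, 23, 29, s), (d, 18, x, 26, 17, 29, s), (d, 18, x, 28, 3, 29, s), (d, 18, x, 8, 32, 29, s)}
π_{D, G} gives {(n, 18), (n, 3), (s, 15), (s, 26), (s, 28), (s, 8), (w, 18), (w, 3)} (4 duplicate(s) eliminated).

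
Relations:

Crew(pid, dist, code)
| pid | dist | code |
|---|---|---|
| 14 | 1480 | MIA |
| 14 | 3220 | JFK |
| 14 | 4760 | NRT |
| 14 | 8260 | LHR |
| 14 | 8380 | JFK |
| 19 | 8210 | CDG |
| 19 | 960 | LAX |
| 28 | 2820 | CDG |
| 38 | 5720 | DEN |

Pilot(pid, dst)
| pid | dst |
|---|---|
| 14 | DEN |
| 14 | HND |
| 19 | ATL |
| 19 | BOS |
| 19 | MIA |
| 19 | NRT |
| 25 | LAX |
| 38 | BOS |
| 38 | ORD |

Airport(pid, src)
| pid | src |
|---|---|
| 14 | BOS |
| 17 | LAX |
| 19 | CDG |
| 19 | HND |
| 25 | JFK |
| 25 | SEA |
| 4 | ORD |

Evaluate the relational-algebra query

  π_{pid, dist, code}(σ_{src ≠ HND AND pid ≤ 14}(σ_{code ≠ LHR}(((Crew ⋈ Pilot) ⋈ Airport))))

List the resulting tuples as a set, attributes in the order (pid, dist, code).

{(14, 1480, MIA), (14, 3220, JFK), (14, 4760, NRT), (14, 8380, JFK)}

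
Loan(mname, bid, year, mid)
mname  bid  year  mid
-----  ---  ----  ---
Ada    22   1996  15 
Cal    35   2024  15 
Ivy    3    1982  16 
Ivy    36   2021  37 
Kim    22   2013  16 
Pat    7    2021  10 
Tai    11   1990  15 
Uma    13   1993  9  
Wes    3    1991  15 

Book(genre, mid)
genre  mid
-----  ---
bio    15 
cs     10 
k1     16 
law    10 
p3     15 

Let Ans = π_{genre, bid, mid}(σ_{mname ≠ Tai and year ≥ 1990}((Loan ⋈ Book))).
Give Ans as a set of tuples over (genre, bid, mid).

{(bio, 22, 15), (bio, 3, 15), (bio, 35, 15), (cs, 7, 10), (k1, 22, 16), (law, 7, 10), (p3, 22, 15), (p3, 3, 15), (p3, 35, 15)}

Joining Loan and Book on mid yields {(Ada, 22, 1996, 15, bio), (Ada, 22, 1996, 15, p3), (Cal, 35, 2024, 15, bio), (Cal, 35, 2024, 15, p3), (Ivy, 3, 1982, 16, k1), (Kim, 22, 2013, 16, k1), (Pat, 7, 2021, 10, cs), (Pat, 7, 2021, 10, law), (Tai, 11, 1990, 15, bio), (Tai, 11, 1990, 15, p3), (Wes, 3, 1991, 15, bio), (Wes, 3, 1991, 15, p3)}.
Apply σ_{mname ≠ Tai and year ≥ 1990}; surviving tuples: {(Ada, 22, 1996, 15, bio), (Ada, 22, 1996, 15, p3), (Cal, 35, 2024, 15, bio), (Cal, 35, 2024, 15, p3), (Kim, 22, 2013, 16, k1), (Pat, 7, 2021, 10, cs), (Pat, 7, 2021, 10, law), (Wes, 3, 1991, 15, bio), (Wes, 3, 1991, 15, p3)}
π_{genre, bid, mid} gives {(bio, 22, 15), (bio, 3, 15), (bio, 35, 15), (cs, 7, 10), (k1, 22, 16), (law, 7, 10), (p3, 22, 15), (p3, 3, 15), (p3, 35, 15)}.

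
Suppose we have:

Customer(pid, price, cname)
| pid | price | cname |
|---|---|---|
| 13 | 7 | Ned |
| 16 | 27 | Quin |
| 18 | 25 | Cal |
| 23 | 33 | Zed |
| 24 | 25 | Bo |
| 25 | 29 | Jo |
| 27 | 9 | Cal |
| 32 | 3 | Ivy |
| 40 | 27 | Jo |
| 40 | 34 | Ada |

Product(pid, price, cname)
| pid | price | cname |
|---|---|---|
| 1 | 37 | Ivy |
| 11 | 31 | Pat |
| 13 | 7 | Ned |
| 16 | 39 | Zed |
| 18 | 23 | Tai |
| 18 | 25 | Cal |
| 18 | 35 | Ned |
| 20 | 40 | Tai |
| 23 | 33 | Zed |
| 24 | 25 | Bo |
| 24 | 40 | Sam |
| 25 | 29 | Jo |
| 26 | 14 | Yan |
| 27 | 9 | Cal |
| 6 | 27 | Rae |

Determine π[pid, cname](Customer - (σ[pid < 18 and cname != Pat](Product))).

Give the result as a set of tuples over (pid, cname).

Selection pid < 18 and cname != Pat: {(1, 37, Ivy), (13, 7, Ned), (16, 39, Zed), (6, 27, Rae)}
Taking the difference: {(16, 27, Quin), (18, 25, Cal), (23, 33, Zed), (24, 25, Bo), (25, 29, Jo), (27, 9, Cal), (32, 3, Ivy), (40, 27, Jo), (40, 34, Ada)}
Projecting to pid, cname: {(16, Quin), (18, Cal), (23, Zed), (24, Bo), (25, Jo), (27, Cal), (32, Ivy), (40, Ada), (40, Jo)}

{(16, Quin), (18, Cal), (23, Zed), (24, Bo), (25, Jo), (27, Cal), (32, Ivy), (40, Ada), (40, Jo)}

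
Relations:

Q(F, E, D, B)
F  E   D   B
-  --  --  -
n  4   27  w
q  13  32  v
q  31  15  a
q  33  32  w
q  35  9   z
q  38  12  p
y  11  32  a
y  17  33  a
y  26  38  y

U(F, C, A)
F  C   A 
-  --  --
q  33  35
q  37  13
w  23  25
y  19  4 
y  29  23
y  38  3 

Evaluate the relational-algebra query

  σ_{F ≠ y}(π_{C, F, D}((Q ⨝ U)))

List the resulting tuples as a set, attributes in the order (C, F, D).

Q ⋈ U (natural join on F): {(q, 13, 32, v, 33, 35), (q, 13, 32, v, 37, 13), (q, 31, 15, a, 33, 35), (q, 31, 15, a, 37, 13), (q, 33, 32, w, 33, 35), (q, 33, 32, w, 37, 13), (q, 35, 9, z, 33, 35), (q, 35, 9, z, 37, 13), (q, 38, 12, p, 33, 35), (q, 38, 12, p, 37, 13), (y, 11, 32, a, 19, 4), (y, 11, 32, a, 29, 23), (y, 11, 32, a, 38, 3), (y, 17, 33, a, 19, 4), (y, 17, 33, a, 29, 23), (y, 17, 33, a, 38, 3), (y, 26, 38, y, 19, 4), (y, 26, 38, y, 29, 23), (y, 26, 38, y, 38, 3)}
Projecting to C, F, D (2 duplicate(s) eliminated): {(19, y, 32), (19, y, 33), (19, y, 38), (29, y, 32), (29, y, 33), (29, y, 38), (33, q, 12), (33, q, 15), (33, q, 32), (33, q, 9), (37, q, 12), (37, q, 15), (37, q, 32), (37, q, 9), (38, y, 32), (38, y, 33), (38, y, 38)}
Selection F ≠ y: {(33, q, 12), (33, q, 15), (33, q, 32), (33, q, 9), (37, q, 12), (37, q, 15), (37, q, 32), (37, q, 9)}

{(33, q, 12), (33, q, 15), (33, q, 32), (33, q, 9), (37, q, 12), (37, q, 15), (37, q, 32), (37, q, 9)}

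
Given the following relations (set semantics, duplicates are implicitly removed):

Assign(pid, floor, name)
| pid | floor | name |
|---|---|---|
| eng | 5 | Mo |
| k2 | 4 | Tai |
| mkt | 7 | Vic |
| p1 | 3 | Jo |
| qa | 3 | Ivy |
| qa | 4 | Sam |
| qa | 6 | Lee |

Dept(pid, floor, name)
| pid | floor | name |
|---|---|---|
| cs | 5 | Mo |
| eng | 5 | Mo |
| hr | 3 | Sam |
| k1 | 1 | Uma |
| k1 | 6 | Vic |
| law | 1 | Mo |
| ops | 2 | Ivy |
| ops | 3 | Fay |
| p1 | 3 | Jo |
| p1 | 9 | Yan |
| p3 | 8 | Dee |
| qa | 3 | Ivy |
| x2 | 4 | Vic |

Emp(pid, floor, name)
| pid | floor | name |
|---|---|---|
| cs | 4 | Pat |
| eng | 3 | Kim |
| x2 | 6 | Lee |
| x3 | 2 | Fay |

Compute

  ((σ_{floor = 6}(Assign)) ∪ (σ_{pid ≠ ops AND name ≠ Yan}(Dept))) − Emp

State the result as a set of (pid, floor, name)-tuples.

{(cs, 5, Mo), (eng, 5, Mo), (hr, 3, Sam), (k1, 1, Uma), (k1, 6, Vic), (law, 1, Mo), (p1, 3, Jo), (p3, 8, Dee), (qa, 3, Ivy), (qa, 6, Lee), (x2, 4, Vic)}

Filtering on floor = 6 leaves {(qa, 6, Lee)}.
Filtering on pid ≠ ops AND name ≠ Yan leaves {(cs, 5, Mo), (eng, 5, Mo), (hr, 3, Sam), (k1, 1, Uma), (k1, 6, Vic), (law, 1, Mo), (p1, 3, Jo), (p3, 8, Dee), (qa, 3, Ivy), (x2, 4, Vic)}.
Union: {(qa, 6, Lee)} with {(cs, 5, Mo), (eng, 5, Mo), (hr, 3, Sam), (k1, 1, Uma), (k1, 6, Vic), (law, 1, Mo), (p1, 3, Jo), (p3, 8, Dee), (qa, 3, Ivy), (x2, 4, Vic)} → {(cs, 5, Mo), (eng, 5, Mo), (hr, 3, Sam), (k1, 1, Uma), (k1, 6, Vic), (law, 1, Mo), (p1, 3, Jo), (p3, 8, Dee), (qa, 3, Ivy), (qa, 6, Lee), (x2, 4, Vic)}
Difference: {(cs, 5, Mo), (eng, 5, Mo), (hr, 3, Sam), (k1, 1, Uma), (k1, 6, Vic), (law, 1, Mo), (p1, 3, Jo), (p3, 8, Dee), (qa, 3, Ivy), (qa, 6, Lee), (x2, 4, Vic)} with {(cs, 4, Pat), (eng, 3, Kim), (x2, 6, Lee), (x3, 2, Fay)} → {(cs, 5, Mo), (eng, 5, Mo), (hr, 3, Sam), (k1, 1, Uma), (k1, 6, Vic), (law, 1, Mo), (p1, 3, Jo), (p3, 8, Dee), (qa, 3, Ivy), (qa, 6, Lee), (x2, 4, Vic)}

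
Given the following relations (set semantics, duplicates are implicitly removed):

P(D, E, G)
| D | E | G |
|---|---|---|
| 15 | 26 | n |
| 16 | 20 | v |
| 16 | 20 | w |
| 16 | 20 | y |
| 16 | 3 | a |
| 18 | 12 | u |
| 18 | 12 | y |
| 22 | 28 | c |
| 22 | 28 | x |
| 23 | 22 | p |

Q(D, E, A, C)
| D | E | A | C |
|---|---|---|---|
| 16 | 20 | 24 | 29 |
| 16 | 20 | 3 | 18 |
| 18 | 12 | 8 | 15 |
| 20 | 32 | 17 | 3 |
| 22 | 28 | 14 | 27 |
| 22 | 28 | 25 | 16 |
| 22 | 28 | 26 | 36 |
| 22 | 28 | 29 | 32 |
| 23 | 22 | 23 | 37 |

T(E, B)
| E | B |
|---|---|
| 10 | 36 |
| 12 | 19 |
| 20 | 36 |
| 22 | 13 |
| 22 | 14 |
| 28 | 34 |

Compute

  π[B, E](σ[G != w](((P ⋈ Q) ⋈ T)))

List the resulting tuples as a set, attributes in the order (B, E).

{(13, 22), (14, 22), (19, 12), (34, 28), (36, 20)}

Natural join on D, E: {(16, 20, v, 24, 29), (16, 20, v, 3, 18), (16, 20, w, 24, 29), (16, 20, w, 3, 18), (16, 20, y, 24, 29), (16, 20, y, 3, 18), (18, 12, u, 8, 15), (18, 12, y, 8, 15), (22, 28, c, 14, 27), (22, 28, c, 25, 16), (22, 28, c, 26, 36), (22, 28, c, 29, 32), (22, 28, x, 14, 27), (22, 28, x, 25, 16), (22, 28, x, 26, 36), (22, 28, x, 29, 32), (23, 22, p, 23, 37)}
Natural join on E: {(16, 20, v, 24, 29, 36), (16, 20, v, 3, 18, 36), (16, 20, w, 24, 29, 36), (16, 20, w, 3, 18, 36), (16, 20, y, 24, 29, 36), (16, 20, y, 3, 18, 36), (18, 12, u, 8, 15, 19), (18, 12, y, 8, 15, 19), (22, 28, c, 14, 27, 34), (22, 28, c, 25, 16, 34), (22, 28, c, 26, 36, 34), (22, 28, c, 29, 32, 34), (22, 28, x, 14, 27, 34), (22, 28, x, 25, 16, 34), (22, 28, x, 26, 36, 34), (22, 28, x, 29, 32, 34), (23, 22, p, 23, 37, 13), (23, 22, p, 23, 37, 14)}
Selection G != w: {(16, 20, v, 24, 29, 36), (16, 20, v, 3, 18, 36), (16, 20, y, 24, 29, 36), (16, 20, y, 3, 18, 36), (18, 12, u, 8, 15, 19), (18, 12, y, 8, 15, 19), (22, 28, c, 14, 27, 34), (22, 28, c, 25, 16, 34), (22, 28, c, 26, 36, 34), (22, 28, c, 29, 32, 34), (22, 28, x, 14, 27, 34), (22, 28, x, 25, 16, 34), (22, 28, x, 26, 36, 34), (22, 28, x, 29, 32, 34), (23, 22, p, 23, 37, 13), (23, 22, p, 23, 37, 14)}
Keep only column(s) B, E (11 duplicate(s) eliminated): {(13, 22), (14, 22), (19, 12), (34, 28), (36, 20)}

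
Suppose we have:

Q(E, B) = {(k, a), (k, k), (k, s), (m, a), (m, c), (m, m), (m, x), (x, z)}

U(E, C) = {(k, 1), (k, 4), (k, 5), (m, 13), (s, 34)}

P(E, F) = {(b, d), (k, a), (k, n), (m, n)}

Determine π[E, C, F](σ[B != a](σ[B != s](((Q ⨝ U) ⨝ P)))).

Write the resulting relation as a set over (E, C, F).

{(k, 1, a), (k, 1, n), (k, 4, a), (k, 4, n), (k, 5, a), (k, 5, n), (m, 13, n)}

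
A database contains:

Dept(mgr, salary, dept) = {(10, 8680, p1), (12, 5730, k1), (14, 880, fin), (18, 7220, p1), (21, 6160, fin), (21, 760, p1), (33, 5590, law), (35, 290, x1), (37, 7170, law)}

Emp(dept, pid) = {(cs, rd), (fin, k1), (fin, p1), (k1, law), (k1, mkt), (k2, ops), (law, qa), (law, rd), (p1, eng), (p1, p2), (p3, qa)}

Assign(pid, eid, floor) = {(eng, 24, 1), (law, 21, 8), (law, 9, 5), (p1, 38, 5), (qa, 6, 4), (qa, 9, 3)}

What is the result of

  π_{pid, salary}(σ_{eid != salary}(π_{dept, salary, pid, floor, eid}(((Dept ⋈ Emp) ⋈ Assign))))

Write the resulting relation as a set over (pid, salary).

{(eng, 7220), (eng, 760), (eng, 8680), (law, 5730), (p1, 6160), (p1, 880), (qa, 5590), (qa, 7170)}

Natural join on dept: {(10, 8680, p1, eng), (10, 8680, p1, p2), (12, 5730, k1, law), (12, 5730, k1, mkt), (14, 880, fin, k1), (14, 880, fin, p1), (18, 7220, p1, eng), (18, 7220, p1, p2), (21, 6160, fin, k1), (21, 6160, fin, p1), (21, 760, p1, eng), (21, 760, p1, p2), (33, 5590, law, qa), (33, 5590, law, rd), (37, 7170, law, qa), (37, 7170, law, rd)}
Natural join on pid: {(10, 8680, p1, eng, 24, 1), (12, 5730, k1, law, 21, 8), (12, 5730, k1, law, 9, 5), (14, 880, fin, p1, 38, 5), (18, 7220, p1, eng, 24, 1), (21, 6160, fin, p1, 38, 5), (21, 760, p1, eng, 24, 1), (33, 5590, law, qa, 6, 4), (33, 5590, law, qa, 9, 3), (37, 7170, law, qa, 6, 4), (37, 7170, law, qa, 9, 3)}
Projecting to dept, salary, pid, floor, eid: {(fin, 6160, p1, 5, 38), (fin, 880, p1, 5, 38), (k1, 5730, law, 5, 9), (k1, 5730, law, 8, 21), (law, 5590, qa, 3, 9), (law, 5590, qa, 4, 6), (law, 7170, qa, 3, 9), (law, 7170, qa, 4, 6), (p1, 7220, eng, 1, 24), (p1, 760, eng, 1, 24), (p1, 8680, eng, 1, 24)}
σ[eid != salary]: keep tuples satisfying eid != salary → {(fin, 6160, p1, 5, 38), (fin, 880, p1, 5, 38), (k1, 5730, law, 5, 9), (k1, 5730, law, 8, 21), (law, 5590, qa, 3, 9), (law, 5590, qa, 4, 6), (law, 7170, qa, 3, 9), (law, 7170, qa, 4, 6), (p1, 7220, eng, 1, 24), (p1, 760, eng, 1, 24), (p1, 8680, eng, 1, 24)}
Projecting to pid, salary (3 duplicate(s) eliminated): {(eng, 7220), (eng, 760), (eng, 8680), (law, 5730), (p1, 6160), (p1, 880), (qa, 5590), (qa, 7170)}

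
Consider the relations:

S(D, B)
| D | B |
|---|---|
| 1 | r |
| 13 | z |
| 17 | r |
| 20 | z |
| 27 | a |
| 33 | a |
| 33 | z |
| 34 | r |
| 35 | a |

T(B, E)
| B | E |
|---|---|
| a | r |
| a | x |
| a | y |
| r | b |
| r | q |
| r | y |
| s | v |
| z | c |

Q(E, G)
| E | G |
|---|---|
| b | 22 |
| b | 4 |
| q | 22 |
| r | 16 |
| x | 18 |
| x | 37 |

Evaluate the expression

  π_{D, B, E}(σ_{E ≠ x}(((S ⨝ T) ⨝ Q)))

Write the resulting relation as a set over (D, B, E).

Joining S and T on B yields {(1, r, b), (1, r, q), (1, r, y), (13, z, c), (17, r, b), (17, r, q), (17, r, y), (20, z, c), (27, a, r), (27, a, x), (27, a, y), (33, a, r), (33, a, x), (33, a, y), (33, z, c), (34, r, b), (34, r, q), (34, r, y), (35, a, r), (35, a, x), (35, a, y)}.
Joining (S ⨝ T) and Q on E yields {(1, r, b, 22), (1, r, b, 4), (1, r, q, 22), (17, r, b, 22), (17, r, b, 4), (17, r, q, 22), (27, a, r, 16), (27, a, x, 18), (27, a, x, 37), (33, a, r, 16), (33, a, x, 18), (33, a, x, 37), (34, r, b, 22), (34, r, b, 4), (34, r, q, 22), (35, a, r, 16), (35, a, x, 18), (35, a, x, 37)}.
Selection E ≠ x: {(1, r, b, 22), (1, r, b, 4), (1, r, q, 22), (17, r, b, 22), (17, r, b, 4), (17, r, q, 22), (27, a, r, 16), (33, a, r, 16), (34, r, b, 22), (34, r, b, 4), (34, r, q, 22), (35, a, r, 16)}
π_{D, B, E} gives {(1, r, b), (1, r, q), (17, r, b), (17, r, q), (27, a, r), (33, a, r), (34, r, b), (34, r, q), (35, a, r)} (3 duplicate(s) eliminated).

{(1, r, b), (1, r, q), (17, r, b), (17, r, q), (27, a, r), (33, a, r), (34, r, b), (34, r, q), (35, a, r)}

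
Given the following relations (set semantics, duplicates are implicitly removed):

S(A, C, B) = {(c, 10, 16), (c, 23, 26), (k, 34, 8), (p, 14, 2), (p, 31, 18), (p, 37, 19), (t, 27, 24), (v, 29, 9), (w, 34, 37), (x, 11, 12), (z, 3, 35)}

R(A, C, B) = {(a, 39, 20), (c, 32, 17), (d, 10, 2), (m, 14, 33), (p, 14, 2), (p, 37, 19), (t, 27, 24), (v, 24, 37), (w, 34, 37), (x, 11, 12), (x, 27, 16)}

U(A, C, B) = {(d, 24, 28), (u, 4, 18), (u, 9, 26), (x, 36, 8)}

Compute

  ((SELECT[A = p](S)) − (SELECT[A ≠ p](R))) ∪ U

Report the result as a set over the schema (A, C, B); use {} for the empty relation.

{(d, 24, 28), (p, 14, 2), (p, 31, 18), (p, 37, 19), (u, 4, 18), (u, 9, 26), (x, 36, 8)}

σ[A = p]: keep tuples satisfying A = p → {(p, 14, 2), (p, 31, 18), (p, 37, 19)}
σ[A ≠ p]: keep tuples satisfying A ≠ p → {(a, 39, 20), (c, 32, 17), (d, 10, 2), (m, 14, 33), (t, 27, 24), (v, 24, 37), (w, 34, 37), (x, 11, 12), (x, 27, 16)}
Set difference of the two operands is {(p, 14, 2), (p, 31, 18), (p, 37, 19)}.
Set union of the two operands is {(d, 24, 28), (p, 14, 2), (p, 31, 18), (p, 37, 19), (u, 4, 18), (u, 9, 26), (x, 36, 8)}.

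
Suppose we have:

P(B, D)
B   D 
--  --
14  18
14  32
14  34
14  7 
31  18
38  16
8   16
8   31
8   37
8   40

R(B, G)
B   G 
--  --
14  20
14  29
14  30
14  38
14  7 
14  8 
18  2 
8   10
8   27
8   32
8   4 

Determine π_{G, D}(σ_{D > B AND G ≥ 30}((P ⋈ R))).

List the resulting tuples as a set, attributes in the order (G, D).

P ⋈ R (natural join on B): {(14, 18, 20), (14, 18, 29), (14, 18, 30), (14, 18, 38), (14, 18, 7), (14, 18, 8), (14, 32, 20), (14, 32, 29), (14, 32, 30), (14, 32, 38), (14, 32, 7), (14, 32, 8), (14, 34, 20), (14, 34, 29), (14, 34, 30), (14, 34, 38), (14, 34, 7), (14, 34, 8), (14, 7, 20), (14, 7, 29), (14, 7, 30), (14, 7, 38), (14, 7, 7), (14, 7, 8), (8, 16, 10), (8, 16, 27), (8, 16, 32), (8, 16, 4), (8, 31, 10), (8, 31, 27), (8, 31, 32), (8, 31, 4), (8, 37, 10), (8, 37, 27), (8, 37, 32), (8, 37, 4), (8, 40, 10), (8, 40, 27), (8, 40, 32), (8, 40, 4)}
Filtering on D > B AND G ≥ 30 leaves {(14, 18, 30), (14, 18, 38), (14, 32, 30), (14, 32, 38), (14, 34, 30), (14, 34, 38), (8, 16, 32), (8, 31, 32), (8, 37, 32), (8, 40, 32)}.
π_{G, D} gives {(30, 18), (30, 32), (30, 34), (32, 16), (32, 31), (32, 37), (32, 40), (38, 18), (38, 32), (38, 34)}.

{(30, 18), (30, 32), (30, 34), (32, 16), (32, 31), (32, 37), (32, 40), (38, 18), (38, 32), (38, 34)}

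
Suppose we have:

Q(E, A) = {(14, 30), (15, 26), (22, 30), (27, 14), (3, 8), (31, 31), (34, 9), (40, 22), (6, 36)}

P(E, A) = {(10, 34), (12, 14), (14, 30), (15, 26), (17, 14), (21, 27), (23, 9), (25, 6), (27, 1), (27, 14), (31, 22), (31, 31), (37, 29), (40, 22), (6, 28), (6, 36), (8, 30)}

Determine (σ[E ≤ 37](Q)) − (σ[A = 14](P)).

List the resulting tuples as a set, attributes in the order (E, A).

{(14, 30), (15, 26), (22, 30), (3, 8), (31, 31), (34, 9), (6, 36)}

Selection E ≤ 37: {(14, 30), (15, 26), (22, 30), (27, 14), (3, 8), (31, 31), (34, 9), (6, 36)}
Selection A = 14: {(12, 14), (17, 14), (27, 14)}
Taking the difference: {(14, 30), (15, 26), (22, 30), (3, 8), (31, 31), (34, 9), (6, 36)}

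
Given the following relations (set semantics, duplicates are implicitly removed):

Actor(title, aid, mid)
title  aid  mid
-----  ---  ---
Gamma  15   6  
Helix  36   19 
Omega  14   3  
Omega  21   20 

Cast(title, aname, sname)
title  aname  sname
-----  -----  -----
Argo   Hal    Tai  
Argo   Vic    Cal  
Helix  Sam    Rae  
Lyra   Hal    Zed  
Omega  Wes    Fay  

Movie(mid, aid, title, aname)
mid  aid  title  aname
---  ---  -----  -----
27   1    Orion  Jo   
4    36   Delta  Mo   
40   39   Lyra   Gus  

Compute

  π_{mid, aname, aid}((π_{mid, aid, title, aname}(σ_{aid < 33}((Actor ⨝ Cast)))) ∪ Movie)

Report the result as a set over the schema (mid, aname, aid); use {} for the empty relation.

Joining Actor and Cast on title yields {(Helix, 36, 19, Sam, Rae), (Omega, 14, 3, Wes, Fay), (Omega, 21, 20, Wes, Fay)}.
Apply σ_{aid < 33}; surviving tuples: {(Omega, 14, 3, Wes, Fay), (Omega, 21, 20, Wes, Fay)}
Keep only column(s) mid, aid, title, aname: {(20, 21, Omega, Wes), (3, 14, Omega, Wes)}
Set union of the two operands is {(20, 21, Omega, Wes), (27, 1, Orion, Jo), (3, 14, Omega, Wes), (4, 36, Delta, Mo), (40, 39, Lyra, Gus)}.
Keep only column(s) mid, aname, aid: {(20, Wes, 21), (27, Jo, 1), (3, Wes, 14), (4, Mo, 36), (40, Gus, 39)}

{(20, Wes, 21), (27, Jo, 1), (3, Wes, 14), (4, Mo, 36), (40, Gus, 39)}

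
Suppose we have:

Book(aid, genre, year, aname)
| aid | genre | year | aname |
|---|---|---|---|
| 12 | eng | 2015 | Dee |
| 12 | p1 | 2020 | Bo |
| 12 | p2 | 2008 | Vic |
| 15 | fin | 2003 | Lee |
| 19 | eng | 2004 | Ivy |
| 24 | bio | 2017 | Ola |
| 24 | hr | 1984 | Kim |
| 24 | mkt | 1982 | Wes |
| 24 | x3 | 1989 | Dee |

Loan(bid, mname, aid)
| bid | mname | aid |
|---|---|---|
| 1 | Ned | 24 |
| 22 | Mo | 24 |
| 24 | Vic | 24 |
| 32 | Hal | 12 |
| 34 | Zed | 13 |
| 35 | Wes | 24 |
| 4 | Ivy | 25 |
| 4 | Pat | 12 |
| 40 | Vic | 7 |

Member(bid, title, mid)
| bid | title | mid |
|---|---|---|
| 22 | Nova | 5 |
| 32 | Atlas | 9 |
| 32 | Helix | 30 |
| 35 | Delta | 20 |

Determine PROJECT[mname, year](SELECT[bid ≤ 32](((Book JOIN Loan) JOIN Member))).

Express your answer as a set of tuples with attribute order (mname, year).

{(Hal, 2008), (Hal, 2015), (Hal, 2020), (Mo, 1982), (Mo, 1984), (Mo, 1989), (Mo, 2017)}

Book ⋈ Loan (natural join on aid): {(12, eng, 2015, Dee, 32, Hal), (12, eng, 2015, Dee, 4, Pat), (12, p1, 2020, Bo, 32, Hal), (12, p1, 2020, Bo, 4, Pat), (12, p2, 2008, Vic, 32, Hal), (12, p2, 2008, Vic, 4, Pat), (24, bio, 2017, Ola, 1, Ned), (24, bio, 2017, Ola, 22, Mo), (24, bio, 2017, Ola, 24, Vic), (24, bio, 2017, Ola, 35, Wes), (24, hr, 1984, Kim, 1, Ned), (24, hr, 1984, Kim, 22, Mo), (24, hr, 1984, Kim, 24, Vic), (24, hr, 1984, Kim, 35, Wes), (24, mkt, 1982, Wes, 1, Ned), (24, mkt, 1982, Wes, 22, Mo), (24, mkt, 1982, Wes, 24, Vic), (24, mkt, 1982, Wes, 35, Wes), (24, x3, 1989, Dee, 1, Ned), (24, x3, 1989, Dee, 22, Mo), (24, x3, 1989, Dee, 24, Vic), (24, x3, 1989, Dee, 35, Wes)}
(Book JOIN Loan) ⋈ Member (natural join on bid): {(12, eng, 2015, Dee, 32, Hal, Atlas, 9), (12, eng, 2015, Dee, 32, Hal, Helix, 30), (12, p1, 2020, Bo, 32, Hal, Atlas, 9), (12, p1, 2020, Bo, 32, Hal, Helix, 30), (12, p2, 2008, Vic, 32, Hal, Atlas, 9), (12, p2, 2008, Vic, 32, Hal, Helix, 30), (24, bio, 2017, Ola, 22, Mo, Nova, 5), (24, bio, 2017, Ola, 35, Wes, Delta, 20), (24, hr, 1984, Kim, 22, Mo, Nova, 5), (24, hr, 1984, Kim, 35, Wes, Delta, 20), (24, mkt, 1982, Wes, 22, Mo, Nova, 5), (24, mkt, 1982, Wes, 35, Wes, Delta, 20), (24, x3, 1989, Dee, 22, Mo, Nova, 5), (24, x3, 1989, Dee, 35, Wes, Delta, 20)}
σ[bid ≤ 32]: keep tuples satisfying bid ≤ 32 → {(12, eng, 2015, Dee, 32, Hal, Atlas, 9), (12, eng, 2015, Dee, 32, Hal, Helix, 30), (12, p1, 2020, Bo, 32, Hal, Atlas, 9), (12, p1, 2020, Bo, 32, Hal, Helix, 30), (12, p2, 2008, Vic, 32, Hal, Atlas, 9), (12, p2, 2008, Vic, 32, Hal, Helix, 30), (24, bio, 2017, Ola, 22, Mo, Nova, 5), (24, hr, 1984, Kim, 22, Mo, Nova, 5), (24, mkt, 1982, Wes, 22, Mo, Nova, 5), (24, x3, 1989, Dee, 22, Mo, Nova, 5)}
Keep only column(s) mname, year (3 duplicate(s) eliminated): {(Hal, 2008), (Hal, 2015), (Hal, 2020), (Mo, 1982), (Mo, 1984), (Mo, 1989), (Mo, 2017)}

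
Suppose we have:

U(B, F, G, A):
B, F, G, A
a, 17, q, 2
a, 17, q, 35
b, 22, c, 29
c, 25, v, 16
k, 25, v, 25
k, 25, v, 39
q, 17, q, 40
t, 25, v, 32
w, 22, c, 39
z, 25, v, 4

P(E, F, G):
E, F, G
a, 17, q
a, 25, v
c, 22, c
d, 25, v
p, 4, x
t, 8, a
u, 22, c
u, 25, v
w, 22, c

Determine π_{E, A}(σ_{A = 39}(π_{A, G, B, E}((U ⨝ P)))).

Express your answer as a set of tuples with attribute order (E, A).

{(a, 39), (c, 39), (d, 39), (u, 39), (w, 39)}

Natural join on F, G: {(a, 17, q, 2, a), (a, 17, q, 35, a), (b, 22, c, 29, c), (b, 22, c, 29, u), (b, 22, c, 29, w), (c, 25, v, 16, a), (c, 25, v, 16, d), (c, 25, v, 16, u), (k, 25, v, 25, a), (k, 25, v, 25, d), (k, 25, v, 25, u), (k, 25, v, 39, a), (k, 25, v, 39, d), (k, 25, v, 39, u), (q, 17, q, 40, a), (t, 25, v, 32, a), (t, 25, v, 32, d), (t, 25, v, 32, u), (w, 22, c, 39, c), (w, 22, c, 39, u), (w, 22, c, 39, w), (z, 25, v, 4, a), (z, 25, v, 4, d), (z, 25, v, 4, u)}
Projecting to A, G, B, E: {(16, v, c, a), (16, v, c, d), (16, v, c, u), (2, q, a, a), (25, v, k, a), (25, v, k, d), (25, v, k, u), (29, c, b, c), (29, c, b, u), (29, c, b, w), (32, v, t, a), (32, v, t, d), (32, v, t, u), (35, q, a, a), (39, c, w, c), (39, c, w, u), (39, c, w, w), (39, v, k, a), (39, v, k, d), (39, v, k, u), (4, v, z, a), (4, v, z, d), (4, v, z, u), (40, q, q, a)}
Selection A = 39: {(39, c, w, c), (39, c, w, u), (39, c, w, w), (39, v, k, a), (39, v, k, d), (39, v, k, u)}
Projecting to E, A (1 duplicate(s) eliminated): {(a, 39), (c, 39), (d, 39), (u, 39), (w, 39)}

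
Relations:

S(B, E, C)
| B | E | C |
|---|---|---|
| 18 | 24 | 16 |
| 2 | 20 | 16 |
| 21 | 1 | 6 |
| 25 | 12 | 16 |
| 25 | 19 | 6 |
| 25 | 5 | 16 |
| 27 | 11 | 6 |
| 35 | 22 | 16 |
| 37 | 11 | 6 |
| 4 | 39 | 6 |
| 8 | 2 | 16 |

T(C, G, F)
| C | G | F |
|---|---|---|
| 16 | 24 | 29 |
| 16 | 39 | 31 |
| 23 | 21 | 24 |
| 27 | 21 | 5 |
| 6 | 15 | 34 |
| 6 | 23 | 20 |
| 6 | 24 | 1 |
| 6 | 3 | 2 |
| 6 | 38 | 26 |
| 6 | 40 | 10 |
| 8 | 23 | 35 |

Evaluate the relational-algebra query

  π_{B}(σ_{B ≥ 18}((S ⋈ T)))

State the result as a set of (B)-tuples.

Natural join on C: {(18, 24, 16, 24, 29), (18, 24, 16, 39, 31), (2, 20, 16, 24, 29), (2, 20, 16, 39, 31), (21, 1, 6, 15, 34), (21, 1, 6, 23, 20), (21, 1, 6, 24, 1), (21, 1, 6, 3, 2), (21, 1, 6, 38, 26), (21, 1, 6, 40, 10), (25, 12, 16, 24, 29), (25, 12, 16, 39, 31), (25, 19, 6, 15, 34), (25, 19, 6, 23, 20), (25, 19, 6, 24, 1), (25, 19, 6, 3, 2), (25, 19, 6, 38, 26), (25, 19, 6, 40, 10), (25, 5, 16, 24, 29), (25, 5, 16, 39, 31), (27, 11, 6, 15, 34), (27, 11, 6, 23, 20), (27, 11, 6, 24, 1), (27, 11, 6, 3, 2), (27, 11, 6, 38, 26), (27, 11, 6, 40, 10), (35, 22, 16, 24, 29), (35, 22, 16, 39, 31), (37, 11, 6, 15, 34), (37, 11, 6, 23, 20), (37, 11, 6, 24, 1), (37, 11, 6, 3, 2), (37, 11, 6, 38, 26), (37, 11, 6, 40, 10), (4, 39, 6, 15, 34), (4, 39, 6, 23, 20), (4, 39, 6, 24, 1), (4, 39, 6, 3, 2), (4, 39, 6, 38, 26), (4, 39, 6, 40, 10), (8, 2, 16, 24, 29), (8, 2, 16, 39, 31)}
Apply σ_{B ≥ 18}; surviving tuples: {(18, 24, 16, 24, 29), (18, 24, 16, 39, 31), (21, 1, 6, 15, 34), (21, 1, 6, 23, 20), (21, 1, 6, 24, 1), (21, 1, 6, 3, 2), (21, 1, 6, 38, 26), (21, 1, 6, 40, 10), (25, 12, 16, 24, 29), (25, 12, 16, 39, 31), (25, 19, 6, 15, 34), (25, 19, 6, 23, 20), (25, 19, 6, 24, 1), (25, 19, 6, 3, 2), (25, 19, 6, 38, 26), (25, 19, 6, 40, 10), (25, 5, 16, 24, 29), (25, 5, 16, 39, 31), (27, 11, 6, 15, 34), (27, 11, 6, 23, 20), (27, 11, 6, 24, 1), (27, 11, 6, 3, 2), (27, 11, 6, 38, 26), (27, 11, 6, 40, 10), (35, 22, 16, 24, 29), (35, 22, 16, 39, 31), (37, 11, 6, 15, 34), (37, 11, 6, 23, 20), (37, 11, 6, 24, 1), (37, 11, 6, 3, 2), (37, 11, 6, 38, 26), (37, 11, 6, 40, 10)}
Projecting to B (26 duplicate(s) eliminated): {18, 21, 25, 27, 35, 37}

{18, 21, 25, 27, 35, 37}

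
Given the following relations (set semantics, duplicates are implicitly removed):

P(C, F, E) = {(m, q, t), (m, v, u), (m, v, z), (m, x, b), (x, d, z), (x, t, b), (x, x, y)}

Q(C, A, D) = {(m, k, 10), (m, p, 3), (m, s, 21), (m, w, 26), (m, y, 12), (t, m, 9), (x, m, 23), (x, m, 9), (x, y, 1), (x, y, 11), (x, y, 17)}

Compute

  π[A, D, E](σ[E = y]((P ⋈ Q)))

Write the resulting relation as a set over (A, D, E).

{(m, 23, y), (m, 9, y), (y, 1, y), (y, 11, y), (y, 17, y)}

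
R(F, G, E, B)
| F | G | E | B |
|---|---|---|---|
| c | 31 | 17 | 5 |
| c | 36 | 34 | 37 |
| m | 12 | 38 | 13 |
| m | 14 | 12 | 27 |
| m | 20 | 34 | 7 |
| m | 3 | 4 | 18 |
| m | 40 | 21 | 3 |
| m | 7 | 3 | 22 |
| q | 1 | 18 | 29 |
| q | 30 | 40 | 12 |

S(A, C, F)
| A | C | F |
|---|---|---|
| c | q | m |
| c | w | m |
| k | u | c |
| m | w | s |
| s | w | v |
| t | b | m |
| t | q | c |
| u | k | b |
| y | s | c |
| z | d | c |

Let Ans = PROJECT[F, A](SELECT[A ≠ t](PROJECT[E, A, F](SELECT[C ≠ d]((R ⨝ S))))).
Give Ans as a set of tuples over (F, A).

{(c, k), (c, y), (m, c)}

Natural join on F: {(c, 31, 17, 5, k, u), (c, 31, 17, 5, t, q), (c, 31, 17, 5, y, s), (c, 31, 17, 5, z, d), (c, 36, 34, 37, k, u), (c, 36, 34, 37, t, q), (c, 36, 34, 37, y, s), (c, 36, 34, 37, z, d), (m, 12, 38, 13, c, q), (m, 12, 38, 13, c, w), (m, 12, 38, 13, t, b), (m, 14, 12, 27, c, q), (m, 14, 12, 27, c, w), (m, 14, 12, 27, t, b), (m, 20, 34, 7, c, q), (m, 20, 34, 7, c, w), (m, 20, 34, 7, t, b), (m, 3, 4, 18, c, q), (m, 3, 4, 18, c, w), (m, 3, 4, 18, t, b), (m, 40, 21, 3, c, q), (m, 40, 21, 3, c, w), (m, 40, 21, 3, t, b), (m, 7, 3, 22, c, q), (m, 7, 3, 22, c, w), (m, 7, 3, 22, t, b)}
σ[C ≠ d]: keep tuples satisfying C ≠ d → {(c, 31, 17, 5, k, u), (c, 31, 17, 5, t, q), (c, 31, 17, 5, y, s), (c, 36, 34, 37, k, u), (c, 36, 34, 37, t, q), (c, 36, 34, 37, y, s), (m, 12, 38, 13, c, q), (m, 12, 38, 13, c, w), (m, 12, 38, 13, t, b), (m, 14, 12, 27, c, q), (m, 14, 12, 27, c, w), (m, 14, 12, 27, t, b), (m, 20, 34, 7, c, q), (m, 20, 34, 7, c, w), (m, 20, 34, 7, t, b), (m, 3, 4, 18, c, q), (m, 3, 4, 18, c, w), (m, 3, 4, 18, t, b), (m, 40, 21, 3, c, q), (m, 40, 21, 3, c, w), (m, 40, 21, 3, t, b), (m, 7, 3, 22, c, q), (m, 7, 3, 22, c, w), (m, 7, 3, 22, t, b)}
π_{E, A, F} gives {(12, c, m), (12, t, m), (17, k, c), (17, t, c), (17, y, c), (21, c, m), (21, t, m), (3, c, m), (3, t, m), (34, c, m), (34, k, c), (34, t, c), (34, t, m), (34, y, c), (38, c, m), (38, t, m), (4, c, m), (4, t, m)} (6 duplicate(s) eliminated).
σ[A ≠ t]: keep tuples satisfying A ≠ t → {(12, c, m), (17, k, c), (17, y, c), (21, c, m), (3, c, m), (34, c, m), (34, k, c), (34, y, c), (38, c, m), (4, c, m)}
π_{F, A} gives {(c, k), (c, y), (m, c)} (7 duplicate(s) eliminated).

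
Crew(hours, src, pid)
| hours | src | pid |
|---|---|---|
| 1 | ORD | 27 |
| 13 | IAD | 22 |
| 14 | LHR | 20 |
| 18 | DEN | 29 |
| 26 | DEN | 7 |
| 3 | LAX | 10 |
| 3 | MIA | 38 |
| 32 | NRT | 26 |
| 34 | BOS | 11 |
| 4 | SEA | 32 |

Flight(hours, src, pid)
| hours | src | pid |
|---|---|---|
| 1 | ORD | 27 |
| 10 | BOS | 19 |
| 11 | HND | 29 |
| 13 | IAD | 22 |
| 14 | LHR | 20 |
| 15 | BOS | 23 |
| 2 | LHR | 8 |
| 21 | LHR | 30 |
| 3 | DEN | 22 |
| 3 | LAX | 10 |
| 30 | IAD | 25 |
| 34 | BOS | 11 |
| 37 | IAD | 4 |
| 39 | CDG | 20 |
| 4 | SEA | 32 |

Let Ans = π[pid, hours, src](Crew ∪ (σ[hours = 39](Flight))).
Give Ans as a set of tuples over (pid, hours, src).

{(10, 3, LAX), (11, 34, BOS), (20, 14, LHR), (20, 39, CDG), (22, 13, IAD), (26, 32, NRT), (27, 1, ORD), (29, 18, DEN), (32, 4, SEA), (38, 3, MIA), (7, 26, DEN)}

Filtering on hours = 39 leaves {(39, CDG, 20)}.
Taking the union: {(1, ORD, 27), (13, IAD, 22), (14, LHR, 20), (18, DEN, 29), (26, DEN, 7), (3, LAX, 10), (3, MIA, 38), (32, NRT, 26), (34, BOS, 11), (39, CDG, 20), (4, SEA, 32)}
Projecting to pid, hours, src: {(10, 3, LAX), (11, 34, BOS), (20, 14, LHR), (20, 39, CDG), (22, 13, IAD), (26, 32, NRT), (27, 1, ORD), (29, 18, DEN), (32, 4, SEA), (38, 3, MIA), (7, 26, DEN)}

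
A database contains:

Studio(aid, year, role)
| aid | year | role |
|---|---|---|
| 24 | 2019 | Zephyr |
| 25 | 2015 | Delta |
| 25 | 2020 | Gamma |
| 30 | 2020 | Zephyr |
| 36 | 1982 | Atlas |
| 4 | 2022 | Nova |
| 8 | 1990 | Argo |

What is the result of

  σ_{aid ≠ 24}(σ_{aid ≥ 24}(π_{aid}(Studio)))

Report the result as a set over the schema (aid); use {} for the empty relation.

{25, 30, 36}

Keep only column(s) aid (1 duplicate(s) eliminated): {24, 25, 30, 36, 4, 8}
Apply σ_{aid ≥ 24}; surviving tuples: {24, 25, 30, 36}
Apply σ_{aid ≠ 24}; surviving tuples: {25, 30, 36}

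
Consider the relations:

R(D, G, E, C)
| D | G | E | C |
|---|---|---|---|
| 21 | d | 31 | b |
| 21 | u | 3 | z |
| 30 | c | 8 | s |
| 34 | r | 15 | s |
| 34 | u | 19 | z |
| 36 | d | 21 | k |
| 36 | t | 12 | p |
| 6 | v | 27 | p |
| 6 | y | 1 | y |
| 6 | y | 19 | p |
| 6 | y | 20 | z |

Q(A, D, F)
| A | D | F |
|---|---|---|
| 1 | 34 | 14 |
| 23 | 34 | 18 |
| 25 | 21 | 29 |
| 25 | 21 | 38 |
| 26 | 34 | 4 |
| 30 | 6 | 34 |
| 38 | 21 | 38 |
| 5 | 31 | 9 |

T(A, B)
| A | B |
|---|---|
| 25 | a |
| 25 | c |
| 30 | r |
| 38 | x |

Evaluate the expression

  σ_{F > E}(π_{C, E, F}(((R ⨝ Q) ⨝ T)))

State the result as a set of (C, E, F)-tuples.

{(b, 31, 38), (p, 19, 34), (p, 27, 34), (y, 1, 34), (z, 20, 34), (z, 3, 29), (z, 3, 38)}

R ⋈ Q (natural join on D): {(21, d, 31, b, 25, 29), (21, d, 31, b, 25, 38), (21, d, 31, b, 38, 38), (21, u, 3, z, 25, 29), (21, u, 3, z, 25, 38), (21, u, 3, z, 38, 38), (34, r, 15, s, 1, 14), (34, r, 15, s, 23, 18), (34, r, 15, s, 26, 4), (34, u, 19, z, 1, 14), (34, u, 19, z, 23, 18), (34, u, 19, z, 26, 4), (6, v, 27, p, 30, 34), (6, y, 1, y, 30, 34), (6, y, 19, p, 30, 34), (6, y, 20, z, 30, 34)}
(R ⨝ Q) ⋈ T (natural join on A): {(21, d, 31, b, 25, 29, a), (21, d, 31, b, 25, 29, c), (21, d, 31, b, 25, 38, a), (21, d, 31, b, 25, 38, c), (21, d, 31, b, 38, 38, x), (21, u, 3, z, 25, 29, a), (21, u, 3, z, 25, 29, c), (21, u, 3, z, 25, 38, a), (21, u, 3, z, 25, 38, c), (21, u, 3, z, 38, 38, x), (6, v, 27, p, 30, 34, r), (6, y, 1, y, 30, 34, r), (6, y, 19, p, 30, 34, r), (6, y, 20, z, 30, 34, r)}
π[C, E, F]: project onto (C, E, F) (6 duplicate(s) eliminated) → {(b, 31, 29), (b, 31, 38), (p, 19, 34), (p, 27, 34), (y, 1, 34), (z, 20, 34), (z, 3, 29), (z, 3, 38)}
Selection F > E: {(b, 31, 38), (p, 19, 34), (p, 27, 34), (y, 1, 34), (z, 20, 34), (z, 3, 29), (z, 3, 38)}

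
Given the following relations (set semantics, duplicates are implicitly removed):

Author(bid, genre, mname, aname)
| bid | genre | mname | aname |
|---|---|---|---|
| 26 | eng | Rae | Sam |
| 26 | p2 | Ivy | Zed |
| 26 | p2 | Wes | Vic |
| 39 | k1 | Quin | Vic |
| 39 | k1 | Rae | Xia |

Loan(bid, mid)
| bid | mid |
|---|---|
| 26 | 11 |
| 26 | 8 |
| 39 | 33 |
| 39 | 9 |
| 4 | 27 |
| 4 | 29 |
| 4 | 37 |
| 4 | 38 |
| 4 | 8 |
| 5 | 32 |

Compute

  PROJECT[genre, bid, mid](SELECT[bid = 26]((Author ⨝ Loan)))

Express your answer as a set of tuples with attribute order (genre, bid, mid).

Author ⋈ Loan (natural join on bid): {(26, eng, Rae, Sam, 11), (26, eng, Rae, Sam, 8), (26, p2, Ivy, Zed, 11), (26, p2, Ivy, Zed, 8), (26, p2, Wes, Vic, 11), (26, p2, Wes, Vic, 8), (39, k1, Quin, Vic, 33), (39, k1, Quin, Vic, 9), (39, k1, Rae, Xia, 33), (39, k1, Rae, Xia, 9)}
σ[bid = 26]: keep tuples satisfying bid = 26 → {(26, eng, Rae, Sam, 11), (26, eng, Rae, Sam, 8), (26, p2, Ivy, Zed, 11), (26, p2, Ivy, Zed, 8), (26, p2, Wes, Vic, 11), (26, p2, Wes, Vic, 8)}
π_{genre, bid, mid} gives {(eng, 26, 11), (eng, 26, 8), (p2, 26, 11), (p2, 26, 8)} (2 duplicate(s) eliminated).

{(eng, 26, 11), (eng, 26, 8), (p2, 26, 11), (p2, 26, 8)}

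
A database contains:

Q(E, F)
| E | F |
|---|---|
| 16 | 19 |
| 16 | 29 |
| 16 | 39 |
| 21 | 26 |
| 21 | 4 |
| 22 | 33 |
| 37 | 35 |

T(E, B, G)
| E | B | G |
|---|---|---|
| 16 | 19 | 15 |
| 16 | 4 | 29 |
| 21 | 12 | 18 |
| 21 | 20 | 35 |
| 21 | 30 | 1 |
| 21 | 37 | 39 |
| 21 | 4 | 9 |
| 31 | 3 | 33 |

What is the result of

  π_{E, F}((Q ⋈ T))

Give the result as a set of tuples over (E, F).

{(16, 19), (16, 29), (16, 39), (21, 26), (21, 4)}

Q ⋈ T (natural join on E): {(16, 19, 19, 15), (16, 19, 4, 29), (16, 29, 19, 15), (16, 29, 4, 29), (16, 39, 19, 15), (16, 39, 4, 29), (21, 26, 12, 18), (21, 26, 20, 35), (21, 26, 30, 1), (21, 26, 37, 39), (21, 26, 4, 9), (21, 4, 12, 18), (21, 4, 20, 35), (21, 4, 30, 1), (21, 4, 37, 39), (21, 4, 4, 9)}
Keep only column(s) E, F (11 duplicate(s) eliminated): {(16, 19), (16, 29), (16, 39), (21, 26), (21, 4)}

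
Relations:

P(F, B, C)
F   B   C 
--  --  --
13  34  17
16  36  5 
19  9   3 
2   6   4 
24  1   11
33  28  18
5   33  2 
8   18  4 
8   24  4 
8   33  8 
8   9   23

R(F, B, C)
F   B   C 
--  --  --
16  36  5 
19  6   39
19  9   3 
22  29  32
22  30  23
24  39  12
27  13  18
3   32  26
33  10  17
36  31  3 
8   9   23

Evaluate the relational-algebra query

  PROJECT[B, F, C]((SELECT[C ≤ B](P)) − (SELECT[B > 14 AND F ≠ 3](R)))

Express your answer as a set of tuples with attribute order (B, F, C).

{(18, 8, 4), (24, 8, 4), (28, 33, 18), (33, 5, 2), (33, 8, 8), (34, 13, 17), (6, 2, 4), (9, 19, 3)}

Filtering on C ≤ B leaves {(13, 34, 17), (16, 36, 5), (19, 9, 3), (2, 6, 4), (33, 28, 18), (5, 33, 2), (8, 18, 4), (8, 24, 4), (8, 33, 8)}.
Filtering on B > 14 AND F ≠ 3 leaves {(16, 36, 5), (22, 29, 32), (22, 30, 23), (24, 39, 12), (36, 31, 3)}.
Set difference of the two operands is {(13, 34, 17), (19, 9, 3), (2, 6, 4), (33, 28, 18), (5, 33, 2), (8, 18, 4), (8, 24, 4), (8, 33, 8)}.
π[B, F, C]: project onto (B, F, C) → {(18, 8, 4), (24, 8, 4), (28, 33, 18), (33, 5, 2), (33, 8, 8), (34, 13, 17), (6, 2, 4), (9, 19, 3)}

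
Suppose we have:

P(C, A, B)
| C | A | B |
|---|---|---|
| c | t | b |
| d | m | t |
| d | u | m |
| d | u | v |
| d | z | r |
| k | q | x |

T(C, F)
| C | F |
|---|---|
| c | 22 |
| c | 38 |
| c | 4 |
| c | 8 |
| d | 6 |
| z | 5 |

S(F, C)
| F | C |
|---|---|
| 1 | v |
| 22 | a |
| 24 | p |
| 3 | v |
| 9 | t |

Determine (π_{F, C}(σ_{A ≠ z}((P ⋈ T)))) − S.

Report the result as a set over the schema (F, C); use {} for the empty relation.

{(22, c), (38, c), (4, c), (6, d), (8, c)}

Joining P and T on C yields {(c, t, b, 22), (c, t, b, 38), (c, t, b, 4), (c, t, b, 8), (d, m, t, 6), (d, u, m, 6), (d, u, v, 6), (d, z, r, 6)}.
Apply σ_{A ≠ z}; surviving tuples: {(c, t, b, 22), (c, t, b, 38), (c, t, b, 4), (c, t, b, 8), (d, m, t, 6), (d, u, m, 6), (d, u, v, 6)}
Projecting to F, C (2 duplicate(s) eliminated): {(22, c), (38, c), (4, c), (6, d), (8, c)}
Difference: {(22, c), (38, c), (4, c), (6, d), (8, c)} with {(1, v), (22, a), (24, p), (3, v), (9, t)} → {(22, c), (38, c), (4, c), (6, d), (8, c)}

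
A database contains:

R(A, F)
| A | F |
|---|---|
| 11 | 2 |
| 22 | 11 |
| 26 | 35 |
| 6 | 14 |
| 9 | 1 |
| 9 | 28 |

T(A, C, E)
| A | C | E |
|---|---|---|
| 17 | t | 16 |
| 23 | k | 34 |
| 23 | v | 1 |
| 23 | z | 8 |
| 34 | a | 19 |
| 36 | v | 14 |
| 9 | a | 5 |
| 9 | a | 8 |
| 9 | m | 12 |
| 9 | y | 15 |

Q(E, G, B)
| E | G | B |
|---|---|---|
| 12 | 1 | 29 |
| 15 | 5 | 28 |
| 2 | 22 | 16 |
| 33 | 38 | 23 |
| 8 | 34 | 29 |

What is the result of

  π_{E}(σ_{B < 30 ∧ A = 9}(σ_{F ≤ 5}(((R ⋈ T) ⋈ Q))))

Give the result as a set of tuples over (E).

{12, 15, 8}

Joining R and T on A yields {(9, 1, a, 5), (9, 1, a, 8), (9, 1, m, 12), (9, 1, y, 15), (9, 28, a, 5), (9, 28, a, 8), (9, 28, m, 12), (9, 28, y, 15)}.
Joining (R ⋈ T) and Q on E yields {(9, 1, a, 8, 34, 29), (9, 1, m, 12, 1, 29), (9, 1, y, 15, 5, 28), (9, 28, a, 8, 34, 29), (9, 28, m, 12, 1, 29), (9, 28, y, 15, 5, 28)}.
σ[F ≤ 5]: keep tuples satisfying F ≤ 5 → {(9, 1, a, 8, 34, 29), (9, 1, m, 12, 1, 29), (9, 1, y, 15, 5, 28)}
σ[B < 30 ∧ A = 9]: keep tuples satisfying B < 30 ∧ A = 9 → {(9, 1, a, 8, 34, 29), (9, 1, m, 12, 1, 29), (9, 1, y, 15, 5, 28)}
Keep only column(s) E: {12, 15, 8}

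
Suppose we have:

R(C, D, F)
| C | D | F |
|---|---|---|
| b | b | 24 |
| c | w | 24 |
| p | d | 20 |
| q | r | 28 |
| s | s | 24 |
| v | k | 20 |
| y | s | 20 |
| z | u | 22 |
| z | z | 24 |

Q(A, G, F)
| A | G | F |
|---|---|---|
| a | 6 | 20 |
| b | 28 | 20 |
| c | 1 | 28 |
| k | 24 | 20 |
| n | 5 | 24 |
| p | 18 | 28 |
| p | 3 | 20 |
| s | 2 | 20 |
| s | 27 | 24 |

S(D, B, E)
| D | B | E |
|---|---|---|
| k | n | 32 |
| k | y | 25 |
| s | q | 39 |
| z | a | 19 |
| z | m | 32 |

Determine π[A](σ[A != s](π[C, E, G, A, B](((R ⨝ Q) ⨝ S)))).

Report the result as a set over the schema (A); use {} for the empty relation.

{a, b, k, n, p}

Joining R and Q on F yields {(b, b, 24, n, 5), (b, b, 24, s, 27), (c, w, 24, n, 5), (c, w, 24, s, 27), (p, d, 20, a, 6), (p, d, 20, b, 28), (p, d, 20, k, 24), (p, d, 20, p, 3), (p, d, 20, s, 2), (q, r, 28, c, 1), (q, r, 28, p, 18), (s, s, 24, n, 5), (s, s, 24, s, 27), (v, k, 20, a, 6), (v, k, 20, b, 28), (v, k, 20, k, 24), (v, k, 20, p, 3), (v, k, 20, s, 2), (y, s, 20, a, 6), (y, s, 20, b, 28), (y, s, 20, k, 24), (y, s, 20, p, 3), (y, s, 20, s, 2), (z, z, 24, n, 5), (z, z, 24, s, 27)}.
Joining (R ⨝ Q) and S on D yields {(s, s, 24, n, 5, q, 39), (s, s, 24, s, 27, q, 39), (v, k, 20, a, 6, n, 32), (v, k, 20, a, 6, y, 25), (v, k, 20, b, 28, n, 32), (v, k, 20, b, 28, y, 25), (v, k, 20, k, 24, n, 32), (v, k, 20, k, 24, y, 25), (v, k, 20, p, 3, n, 32), (v, k, 20, p, 3, y, 25), (v, k, 20, s, 2, n, 32), (v, k, 20, s, 2, y, 25), (y, s, 20, a, 6, q, 39), (y, s, 20, b, 28, q, 39), (y, s, 20, k, 24, q, 39), (y, s, 20, p, 3, q, 39), (y, s, 20, s, 2, q, 39), (z, z, 24, n, 5, a, 19), (z, z, 24, n, 5, m, 32), (z, z, 24, s, 27, a, 19), (z, z, 24, s, 27, m, 32)}.
Projecting to C, E, G, A, B: {(s, 39, 27, s, q), (s, 39, 5, n, q), (v, 25, 2, s, y), (v, 25, 24, k, y), (v, 25, 28, b, y), (v, 25, 3, p, y), (v, 25, 6, a, y), (v, 32, 2, s, n), (v, 32, 24, k, n), (v, 32, 28, b, n), (v, 32, 3, p, n), (v, 32, 6, a, n), (y, 39, 2, s, q), (y, 39, 24, k, q), (y, 39, 28, b, q), (y, 39, 3, p, q), (y, 39, 6, a, q), (z, 19, 27, s, a), (z, 19, 5, n, a), (z, 32, 27, s, m), (z, 32, 5, n, m)}
Apply σ_{A != s}; surviving tuples: {(s, 39, 5, n, q), (v, 25, 24, k, y), (v, 25, 28, b, y), (v, 25, 3, p, y), (v, 25, 6, a, y), (v, 32, 24, k, n), (v, 32, 28, b, n), (v, 32, 3, p, n), (v, 32, 6, a, n), (y, 39, 24, k, q), (y, 39, 28, b, q), (y, 39, 3, p, q), (y, 39, 6, a, q), (z, 19, 5, n, a), (z, 32, 5, n, m)}
Projecting to A (10 duplicate(s) eliminated): {a, b, k, n, p}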